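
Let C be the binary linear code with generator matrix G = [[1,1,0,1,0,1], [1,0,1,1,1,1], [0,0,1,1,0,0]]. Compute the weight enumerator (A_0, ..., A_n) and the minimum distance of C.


Weight distribution: A_0 = 1, A_2 = 1, A_3 = 3, A_4 = 2, A_5 = 1. Minimum distance d = 2.

Enumerate all 2^3 = 8 messages m ∈ F_2^3.
For each, compute codeword c = mG in F_2^6, then tally its weight.
  m = 000 → c = 000000, weight = 0.
  m = 100 → c = 110101, weight = 4.
  m = 010 → c = 101111, weight = 5.
  m = 110 → c = 011010, weight = 3.
  m = 001 → c = 001100, weight = 2.
  m = 101 → c = 111001, weight = 4.
  m = 011 → c = 100011, weight = 3.
  m = 111 → c = 010110, weight = 3.
Tally weights:
  weight 0: 1 codewords.
  weight 2: 1 codewords.
  weight 3: 3 codewords.
  weight 4: 2 codewords.
  weight 5: 1 codewords.
Minimum distance d = smallest w > 0 with A_w > 0 = 2.
Sanity: Σ A_w = 8 = 2^3 = 8 ✓.


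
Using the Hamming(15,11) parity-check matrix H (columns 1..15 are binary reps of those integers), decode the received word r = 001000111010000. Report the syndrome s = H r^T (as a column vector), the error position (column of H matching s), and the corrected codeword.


s = (1, 1, 1, 0)^T, error position = 14, corrected codeword c = 001000111010010

Compute s = H r^T mod 2 one row at a time:
  s_1 = 1 + 1 + 0 + 1 + 0 + 0 + 0 + 0 = 3 ≡ 1 (mod 2).
  s_2 = 0 + 0 + 0 + 1 + 0 + 0 + 0 + 0 = 1 ≡ 1 (mod 2).
  s_3 = 0 + 1 + 0 + 1 + 0 + 1 + 0 + 0 = 3 ≡ 1 (mod 2).
  s_4 = 0 + 1 + 0 + 1 + 1 + 1 + 0 + 0 = 4 ≡ 0 (mod 2).
s = (1, 1, 1, 0)^T — this equals column 14 of H (binary 1110), so error is at position 14.
Correct: flip bit 14 of r = 001000111010000 to get c = 001000111010010.


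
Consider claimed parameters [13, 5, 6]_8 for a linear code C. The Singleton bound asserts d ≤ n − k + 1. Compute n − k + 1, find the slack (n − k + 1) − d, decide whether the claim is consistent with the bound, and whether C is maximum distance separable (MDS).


Singleton RHS = n − k + 1 = 9, slack = 3, bound satisfied, not MDS.

Singleton bound: d ≤ n − k + 1.
Here n = 13, k = 5, so n − k + 1 = 9.
Given d = 6, check d ≤ 9: YES.
Slack = (n − k + 1) − d = 3.
The code is NOT MDS (slack = 3 > 0).
Description: the claimed parameters are [13, 5, 6]_8; such a code would be non-MDS.


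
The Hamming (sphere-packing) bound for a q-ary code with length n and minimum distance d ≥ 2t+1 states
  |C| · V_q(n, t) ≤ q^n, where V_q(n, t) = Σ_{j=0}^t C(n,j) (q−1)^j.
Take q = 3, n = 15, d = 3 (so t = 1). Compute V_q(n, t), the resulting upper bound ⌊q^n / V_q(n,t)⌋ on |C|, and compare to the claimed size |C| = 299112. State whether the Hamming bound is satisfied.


V_q(n, t) = 31, q^n = 14348907, Hamming bound = 462867, |C| = 299112 ≤ bound (satisfied).

Step 1: Compute V_q(n, t) = Σ_{j=0}^1 C(n, j) (q−1)^j.
  j = 0: C(15,0)·(2)^0 = 1·1 = 1.
  j = 1: C(15,1)·(2)^1 = 15·2 = 30.
  V_q(n, t) = 1 + 30 = 31.
Step 2: q^n = 3^15 = 14348907.
Step 3: Hamming bound ⌊q^n / V_q(n,t)⌋ = ⌊14348907/31⌋ = 462867.
Step 4: Compare |C| = 299112 to 462867: satisfied.
The claimed |C| lies below the Hamming bound.


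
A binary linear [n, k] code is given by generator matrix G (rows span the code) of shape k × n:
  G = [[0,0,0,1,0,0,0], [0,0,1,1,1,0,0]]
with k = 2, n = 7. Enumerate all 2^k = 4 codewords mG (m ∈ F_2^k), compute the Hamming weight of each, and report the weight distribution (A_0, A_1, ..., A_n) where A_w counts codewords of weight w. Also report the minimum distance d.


Weight distribution: A_0 = 1, A_1 = 1, A_2 = 1, A_3 = 1. Minimum distance d = 1.

Enumerate all 2^2 = 4 messages m ∈ F_2^2.
For each, compute codeword c = mG in F_2^7, then tally its weight.
  m = 00 → c = 0000000, weight = 0.
  m = 10 → c = 0001000, weight = 1.
  m = 01 → c = 0011100, weight = 3.
  m = 11 → c = 0010100, weight = 2.
Tally weights:
  weight 0: 1 codewords.
  weight 1: 1 codewords.
  weight 2: 1 codewords.
  weight 3: 1 codewords.
Minimum distance d = smallest w > 0 with A_w > 0 = 1.
Sanity: Σ A_w = 4 = 2^2 = 4 ✓.


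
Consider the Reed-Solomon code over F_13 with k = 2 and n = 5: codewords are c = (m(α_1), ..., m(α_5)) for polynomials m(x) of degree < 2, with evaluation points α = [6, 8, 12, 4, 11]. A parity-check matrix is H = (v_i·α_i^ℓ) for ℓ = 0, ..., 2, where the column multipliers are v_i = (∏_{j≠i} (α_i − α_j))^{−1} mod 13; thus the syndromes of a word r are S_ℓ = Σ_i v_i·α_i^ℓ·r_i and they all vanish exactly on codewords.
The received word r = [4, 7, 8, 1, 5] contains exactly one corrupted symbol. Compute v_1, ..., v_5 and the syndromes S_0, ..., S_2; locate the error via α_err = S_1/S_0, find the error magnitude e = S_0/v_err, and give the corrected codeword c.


S = (6, 7, 6), error at position 3, error magnitude e = 8, c = [4, 7, 0, 1, 5].

Step 1: column multipliers v_i = (∏_{j≠i}(α_i − α_j))^{−1} mod 13.
  i = 1 (α = 6): (6−8)(6−12)(6−4)(6−11) = (−2)·(−6)·2·(−5) = −120 ≡ 10, so v_1 = 10^{−1} = 4 (mod 13).
  i = 2 (α = 8): (8−6)(8−12)(8−4)(8−11) = 2·(−4)·4·(−3) = 96 ≡ 5, so v_2 = 5^{−1} = 8 (mod 13).
  i = 3 (α = 12): (12−6)(12−8)(12−4)(12−11) = 6·4·8·1 = 192 ≡ 10, so v_3 = 10^{−1} = 4 (mod 13).
  i = 4 (α = 4): (4−6)(4−8)(4−12)(4−11) = (−2)·(−4)·(−8)·(−7) = 448 ≡ 6, so v_4 = 6^{−1} = 11 (mod 13).
  i = 5 (α = 11): (11−6)(11−8)(11−12)(11−4) = 5·3·(−1)·7 = −105 ≡ 12, so v_5 = 12^{−1} = 12 (mod 13).
  v = [4, 8, 4, 11, 12].
Step 2: syndromes of r = [4, 7, 8, 1, 5] (all sums mod 13).
  S_0 = Σ v_i r_i = 4·4 + 8·7 + 4·8 + 11·1 + 12·5 = 175 ≡ 6.
  S_1 = Σ v_i α_i r_i = 4·6·4 + 8·8·7 + 4·12·8 + 11·4·1 + 12·11·5 = 1632 ≡ 7.
  α_i^2 mod 13 = [10, 12, 1, 3, 4].
  S_2 = Σ v_i α_i^2 r_i = 4·10·4 + 8·12·7 + 4·1·8 + 11·3·1 + 12·4·5 = 1137 ≡ 6.
  S = (6, 7, 6) ≠ 0, so r is not a codeword (an error is present).
Step 3: locate the error. For a single error e at position i, S_ℓ = v_i·e·α_i^ℓ, so α_err = S_1/S_0.
  S_0^{−1} = 6^{−1} = 11 (mod 13), so α_err = 7·11 = 77 ≡ 12 = α_3. Error position i = 3.
  Consistency check: S_2/S_1 = 6·2 = 12 ≡ 12 = α_err ✓ (single-error assumption holds).
Step 4: error magnitude e = S_0/v_3 = S_0·∏_{j≠3}(α_3 − α_j) = 6·10 = 60 ≡ 8 (mod 13).
Step 5: correct position 3: c_3 = r_3 − e = 8 − 8 ≡ 0 (mod 13). Hence c = [4, 7, 0, 1, 5].
  Check: interpolating c through the α_i gives m(x) = 8 + 8·x (degree < 2) with m(α_i) = c_i for every i, so c is indeed a codeword.


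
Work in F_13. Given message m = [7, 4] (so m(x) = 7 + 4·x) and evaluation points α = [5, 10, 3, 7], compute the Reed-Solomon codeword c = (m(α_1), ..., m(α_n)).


c = [1, 8, 6, 9]

Message polynomial: m(x) = 7 + 4·x (mod 13).
For each evaluation point α_i, compute m(α_i) mod 13:
  α_1 = 5: Horner steps 4 → 1, so m(5) = 1.
  α_2 = 10: Horner steps 4 → 8, so m(10) = 8.
  α_3 = 3: Horner steps 4 → 6, so m(3) = 6.
  α_4 = 7: Horner steps 4 → 9, so m(7) = 9.
Codeword c = [1, 8, 6, 9] ∈ F_13^4.


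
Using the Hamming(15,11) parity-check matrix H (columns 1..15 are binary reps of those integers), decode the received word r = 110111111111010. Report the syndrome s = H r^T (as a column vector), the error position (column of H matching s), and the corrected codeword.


s = (0, 0, 0, 1)^T, error position = 1, corrected codeword c = 010111111111010

Compute s = H r^T mod 2 one row at a time:
  s_1 = 1 + 1 + 1 + 1 + 1 + 0 + 1 + 0 = 6 ≡ 0 (mod 2).
  s_2 = 1 + 1 + 1 + 1 + 1 + 0 + 1 + 0 = 6 ≡ 0 (mod 2).
  s_3 = 1 + 0 + 1 + 1 + 1 + 1 + 1 + 0 = 6 ≡ 0 (mod 2).
  s_4 = 1 + 0 + 1 + 1 + 1 + 1 + 0 + 0 = 5 ≡ 1 (mod 2).
s = (0, 0, 0, 1)^T — this equals column 1 of H (binary 0001), so error is at position 1.
Correct: flip bit 1 of r = 110111111111010 to get c = 010111111111010.


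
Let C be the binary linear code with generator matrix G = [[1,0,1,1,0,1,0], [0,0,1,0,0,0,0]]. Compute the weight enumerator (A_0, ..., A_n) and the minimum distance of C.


Weight distribution: A_0 = 1, A_1 = 1, A_3 = 1, A_4 = 1. Minimum distance d = 1.

Enumerate all 2^2 = 4 messages m ∈ F_2^2.
For each, compute codeword c = mG in F_2^7, then tally its weight.
  m = 00 → c = 0000000, weight = 0.
  m = 10 → c = 1011010, weight = 4.
  m = 01 → c = 0010000, weight = 1.
  m = 11 → c = 1001010, weight = 3.
Tally weights:
  weight 0: 1 codewords.
  weight 1: 1 codewords.
  weight 3: 1 codewords.
  weight 4: 1 codewords.
Minimum distance d = smallest w > 0 with A_w > 0 = 1.
Sanity: Σ A_w = 4 = 2^2 = 4 ✓.


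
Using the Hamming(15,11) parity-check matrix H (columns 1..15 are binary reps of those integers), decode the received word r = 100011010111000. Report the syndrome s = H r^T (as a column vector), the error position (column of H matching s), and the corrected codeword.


s = (0, 1, 1, 1)^T, error position = 7, corrected codeword c = 100011110111000

Compute s = H r^T mod 2 one row at a time:
  s_1 = 1 + 0 + 1 + 1 + 1 + 0 + 0 + 0 = 4 ≡ 0 (mod 2).
  s_2 = 0 + 1 + 1 + 0 + 1 + 0 + 0 + 0 = 3 ≡ 1 (mod 2).
  s_3 = 0 + 0 + 1 + 0 + 1 + 1 + 0 + 0 = 3 ≡ 1 (mod 2).
  s_4 = 1 + 0 + 1 + 0 + 0 + 1 + 0 + 0 = 3 ≡ 1 (mod 2).
s = (0, 1, 1, 1)^T — this equals column 7 of H (binary 0111), so error is at position 7.
Correct: flip bit 7 of r = 100011010111000 to get c = 100011110111000.


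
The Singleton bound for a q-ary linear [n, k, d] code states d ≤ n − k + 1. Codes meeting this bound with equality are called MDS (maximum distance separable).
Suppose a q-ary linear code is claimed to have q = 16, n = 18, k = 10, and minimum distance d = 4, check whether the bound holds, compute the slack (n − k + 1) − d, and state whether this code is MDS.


Singleton RHS = n − k + 1 = 9, slack = 5, bound satisfied, not MDS.

Singleton bound: d ≤ n − k + 1.
Here n = 18, k = 10, so n − k + 1 = 9.
Given d = 4, check d ≤ 9: YES.
Slack = (n − k + 1) − d = 5.
The code is NOT MDS (slack = 5 > 0).
Description: the claimed parameters are [18, 10, 4]_16; such a code would be non-MDS.


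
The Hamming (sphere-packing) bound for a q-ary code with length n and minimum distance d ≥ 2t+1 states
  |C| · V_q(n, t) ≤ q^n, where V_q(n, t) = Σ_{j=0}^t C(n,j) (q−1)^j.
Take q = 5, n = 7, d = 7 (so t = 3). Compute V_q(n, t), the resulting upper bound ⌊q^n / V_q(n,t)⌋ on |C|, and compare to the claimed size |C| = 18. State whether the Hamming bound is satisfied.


V_q(n, t) = 2605, q^n = 78125, Hamming bound = 29, |C| = 18 ≤ bound (satisfied).

Step 1: Compute V_q(n, t) = Σ_{j=0}^3 C(n, j) (q−1)^j.
  j = 0: C(7,0)·(4)^0 = 1·1 = 1.
  j = 1: C(7,1)·(4)^1 = 7·4 = 28.
  j = 2: C(7,2)·(4)^2 = 21·16 = 336.
  j = 3: C(7,3)·(4)^3 = 35·64 = 2240.
  V_q(n, t) = 1 + 28 + 336 + 2240 = 2605.
Step 2: q^n = 5^7 = 78125.
Step 3: Hamming bound ⌊q^n / V_q(n,t)⌋ = ⌊78125/2605⌋ = 29.
Step 4: Compare |C| = 18 to 29: satisfied.
The claimed |C| lies below the Hamming bound.


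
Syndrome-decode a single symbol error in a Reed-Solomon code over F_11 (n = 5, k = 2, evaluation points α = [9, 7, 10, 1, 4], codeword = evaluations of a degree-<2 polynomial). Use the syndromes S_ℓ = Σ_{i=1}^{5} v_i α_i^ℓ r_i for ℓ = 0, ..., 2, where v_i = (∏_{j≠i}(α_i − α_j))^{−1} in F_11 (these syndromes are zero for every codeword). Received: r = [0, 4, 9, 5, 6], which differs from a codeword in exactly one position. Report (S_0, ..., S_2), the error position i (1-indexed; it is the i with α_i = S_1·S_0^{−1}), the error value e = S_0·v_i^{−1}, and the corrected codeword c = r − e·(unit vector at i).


S = (8, 10, 7), error at position 5, error magnitude e = 7, c = [0, 4, 9, 5, 10].

Step 1: column multipliers v_i = (∏_{j≠i}(α_i − α_j))^{−1} mod 11.
  i = 1 (α = 9): (9−7)(9−10)(9−1)(9−4) = 2·(−1)·8·5 = −80 ≡ 8, so v_1 = 8^{−1} = 7 (mod 11).
  i = 2 (α = 7): (7−9)(7−10)(7−1)(7−4) = (−2)·(−3)·6·3 = 108 ≡ 9, so v_2 = 9^{−1} = 5 (mod 11).
  i = 3 (α = 10): (10−9)(10−7)(10−1)(10−4) = 1·3·9·6 = 162 ≡ 8, so v_3 = 8^{−1} = 7 (mod 11).
  i = 4 (α = 1): (1−9)(1−7)(1−10)(1−4) = (−8)·(−6)·(−9)·(−3) = 1296 ≡ 9, so v_4 = 9^{−1} = 5 (mod 11).
  i = 5 (α = 4): (4−9)(4−7)(4−10)(4−1) = (−5)·(−3)·(−6)·3 = −270 ≡ 5, so v_5 = 5^{−1} = 9 (mod 11).
  v = [7, 5, 7, 5, 9].
Step 2: syndromes of r = [0, 4, 9, 5, 6] (all sums mod 11).
  S_0 = Σ v_i r_i = 7·0 + 5·4 + 7·9 + 5·5 + 9·6 = 162 ≡ 8.
  S_1 = Σ v_i α_i r_i = 7·9·0 + 5·7·4 + 7·10·9 + 5·1·5 + 9·4·6 = 1011 ≡ 10.
  α_i^2 mod 11 = [4, 5, 1, 1, 5].
  S_2 = Σ v_i α_i^2 r_i = 7·4·0 + 5·5·4 + 7·1·9 + 5·1·5 + 9·5·6 = 458 ≡ 7.
  S = (8, 10, 7) ≠ 0, so r is not a codeword (an error is present).
Step 3: locate the error. For a single error e at position i, S_ℓ = v_i·e·α_i^ℓ, so α_err = S_1/S_0.
  S_0^{−1} = 8^{−1} = 7 (mod 11), so α_err = 10·7 = 70 ≡ 4 = α_5. Error position i = 5.
  Consistency check: S_2/S_1 = 7·10 = 70 ≡ 4 = α_err ✓ (single-error assumption holds).
Step 4: error magnitude e = S_0/v_5 = S_0·∏_{j≠5}(α_5 − α_j) = 8·5 = 40 ≡ 7 (mod 11).
Step 5: correct position 5: c_5 = r_5 − e = 6 − 7 ≡ 10 (mod 11). Hence c = [0, 4, 9, 5, 10].
  Check: interpolating c through the α_i gives m(x) = 7 + 9·x (degree < 2) with m(α_i) = c_i for every i, so c is indeed a codeword.


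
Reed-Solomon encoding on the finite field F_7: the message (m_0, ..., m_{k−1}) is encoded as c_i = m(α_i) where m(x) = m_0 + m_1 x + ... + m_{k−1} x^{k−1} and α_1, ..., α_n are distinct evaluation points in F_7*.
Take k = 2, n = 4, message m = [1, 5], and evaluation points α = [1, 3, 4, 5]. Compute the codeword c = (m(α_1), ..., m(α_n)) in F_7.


c = [6, 2, 0, 5]

Message polynomial: m(x) = 1 + 5·x (mod 7).
For each evaluation point α_i, compute m(α_i) mod 7:
  α_1 = 1: Horner steps 5 → 6, so m(1) = 6.
  α_2 = 3: Horner steps 5 → 2, so m(3) = 2.
  α_3 = 4: Horner steps 5 → 0, so m(4) = 0.
  α_4 = 5: Horner steps 5 → 5, so m(5) = 5.
Codeword c = [6, 2, 0, 5] ∈ F_7^4.


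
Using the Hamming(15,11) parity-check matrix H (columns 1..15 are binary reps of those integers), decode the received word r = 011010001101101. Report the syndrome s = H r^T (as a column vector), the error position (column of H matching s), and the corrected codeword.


s = (1, 0, 0, 1)^T, error position = 9, corrected codeword c = 011010000101101

Compute s = H r^T mod 2 one row at a time:
  s_1 = 0 + 1 + 1 + 0 + 1 + 1 + 0 + 1 = 5 ≡ 1 (mod 2).
  s_2 = 0 + 1 + 0 + 0 + 1 + 1 + 0 + 1 = 4 ≡ 0 (mod 2).
  s_3 = 1 + 1 + 0 + 0 + 1 + 0 + 0 + 1 = 4 ≡ 0 (mod 2).
  s_4 = 0 + 1 + 1 + 0 + 1 + 0 + 1 + 1 = 5 ≡ 1 (mod 2).
s = (1, 0, 0, 1)^T — this equals column 9 of H (binary 1001), so error is at position 9.
Correct: flip bit 9 of r = 011010001101101 to get c = 011010000101101.


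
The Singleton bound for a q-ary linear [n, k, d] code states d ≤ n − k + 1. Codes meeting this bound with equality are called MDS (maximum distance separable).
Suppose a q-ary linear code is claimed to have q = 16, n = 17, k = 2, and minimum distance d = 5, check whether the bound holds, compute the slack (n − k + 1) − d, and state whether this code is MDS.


Singleton RHS = n − k + 1 = 16, slack = 11, bound satisfied, not MDS.

Singleton bound: d ≤ n − k + 1.
Here n = 17, k = 2, so n − k + 1 = 16.
Given d = 5, check d ≤ 16: YES.
Slack = (n − k + 1) − d = 11.
The code is NOT MDS (slack = 11 > 0).
Description: the claimed parameters are [17, 2, 5]_16; such a code would be non-MDS.


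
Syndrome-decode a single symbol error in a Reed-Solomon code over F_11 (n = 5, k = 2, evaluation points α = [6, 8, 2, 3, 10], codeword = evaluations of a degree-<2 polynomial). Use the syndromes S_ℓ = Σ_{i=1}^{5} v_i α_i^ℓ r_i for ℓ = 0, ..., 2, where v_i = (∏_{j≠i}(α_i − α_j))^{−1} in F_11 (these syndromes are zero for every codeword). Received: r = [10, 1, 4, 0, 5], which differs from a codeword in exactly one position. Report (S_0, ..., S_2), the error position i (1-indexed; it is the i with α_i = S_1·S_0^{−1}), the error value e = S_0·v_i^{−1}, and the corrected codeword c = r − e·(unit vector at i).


S = (10, 3, 2), error at position 2, error magnitude e = 10, c = [10, 2, 4, 0, 5].

Step 1: column multipliers v_i = (∏_{j≠i}(α_i − α_j))^{−1} mod 11.
  i = 1 (α = 6): (6−8)(6−2)(6−3)(6−10) = (−2)·4·3·(−4) = 96 ≡ 8, so v_1 = 8^{−1} = 7 (mod 11).
  i = 2 (α = 8): (8−6)(8−2)(8−3)(8−10) = 2·6·5·(−2) = −120 ≡ 1, so v_2 = 1^{−1} = 1 (mod 11).
  i = 3 (α = 2): (2−6)(2−8)(2−3)(2−10) = (−4)·(−6)·(−1)·(−8) = 192 ≡ 5, so v_3 = 5^{−1} = 9 (mod 11).
  i = 4 (α = 3): (3−6)(3−8)(3−2)(3−10) = (−3)·(−5)·1·(−7) = −105 ≡ 5, so v_4 = 5^{−1} = 9 (mod 11).
  i = 5 (α = 10): (10−6)(10−8)(10−2)(10−3) = 4·2·8·7 = 448 ≡ 8, so v_5 = 8^{−1} = 7 (mod 11).
  v = [7, 1, 9, 9, 7].
Step 2: syndromes of r = [10, 1, 4, 0, 5] (all sums mod 11).
  S_0 = Σ v_i r_i = 7·10 + 1·1 + 9·4 + 9·0 + 7·5 = 142 ≡ 10.
  S_1 = Σ v_i α_i r_i = 7·6·10 + 1·8·1 + 9·2·4 + 9·3·0 + 7·10·5 = 850 ≡ 3.
  α_i^2 mod 11 = [3, 9, 4, 9, 1].
  S_2 = Σ v_i α_i^2 r_i = 7·3·10 + 1·9·1 + 9·4·4 + 9·9·0 + 7·1·5 = 398 ≡ 2.
  S = (10, 3, 2) ≠ 0, so r is not a codeword (an error is present).
Step 3: locate the error. For a single error e at position i, S_ℓ = v_i·e·α_i^ℓ, so α_err = S_1/S_0.
  S_0^{−1} = 10^{−1} = 10 (mod 11), so α_err = 3·10 = 30 ≡ 8 = α_2. Error position i = 2.
  Consistency check: S_2/S_1 = 2·4 = 8 ≡ 8 = α_err ✓ (single-error assumption holds).
Step 4: error magnitude e = S_0/v_2 = S_0·∏_{j≠2}(α_2 − α_j) = 10·1 = 10 ≡ 10 (mod 11).
Step 5: correct position 2: c_2 = r_2 − e = 1 − 10 ≡ 2 (mod 11). Hence c = [10, 2, 4, 0, 5].
  Check: interpolating c through the α_i gives m(x) = 1 + 7·x (degree < 2) with m(α_i) = c_i for every i, so c is indeed a codeword.


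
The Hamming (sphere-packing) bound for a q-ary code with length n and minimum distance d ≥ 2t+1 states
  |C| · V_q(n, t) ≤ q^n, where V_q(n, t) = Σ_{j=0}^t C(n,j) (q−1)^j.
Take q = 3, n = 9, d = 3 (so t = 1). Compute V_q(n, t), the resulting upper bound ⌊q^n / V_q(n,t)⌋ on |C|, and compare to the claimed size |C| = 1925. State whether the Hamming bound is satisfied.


V_q(n, t) = 19, q^n = 19683, Hamming bound = 1035, |C| = 1925 > bound (violated).

Step 1: Compute V_q(n, t) = Σ_{j=0}^1 C(n, j) (q−1)^j.
  j = 0: C(9,0)·(2)^0 = 1·1 = 1.
  j = 1: C(9,1)·(2)^1 = 9·2 = 18.
  V_q(n, t) = 1 + 18 = 19.
Step 2: q^n = 3^9 = 19683.
Step 3: Hamming bound ⌊q^n / V_q(n,t)⌋ = ⌊19683/19⌋ = 1035.
Step 4: Compare |C| = 1925 to 1035: violated.
The claimed |C| lies above the Hamming bound, so no 3-ary code of length 9 with d ≥ 3 can have 1925 codewords.


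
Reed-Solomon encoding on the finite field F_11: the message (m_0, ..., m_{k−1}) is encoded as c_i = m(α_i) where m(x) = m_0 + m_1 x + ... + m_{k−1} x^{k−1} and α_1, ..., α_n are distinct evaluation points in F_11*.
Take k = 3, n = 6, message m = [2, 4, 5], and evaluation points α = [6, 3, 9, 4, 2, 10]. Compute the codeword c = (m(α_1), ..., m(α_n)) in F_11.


c = [8, 4, 3, 10, 8, 3]

Message polynomial: m(x) = 2 + 4·x + 5·x^2 (mod 11).
For each evaluation point α_i, compute m(α_i) mod 11:
  α_1 = 6: Horner steps 5 → 1 → 8, so m(6) = 8.
  α_2 = 3: Horner steps 5 → 8 → 4, so m(3) = 4.
  α_3 = 9: Horner steps 5 → 5 → 3, so m(9) = 3.
  α_4 = 4: Horner steps 5 → 2 → 10, so m(4) = 10.
  α_5 = 2: Horner steps 5 → 3 → 8, so m(2) = 8.
  α_6 = 10: Horner steps 5 → 10 → 3, so m(10) = 3.
Codeword c = [8, 4, 3, 10, 8, 3] ∈ F_11^6.


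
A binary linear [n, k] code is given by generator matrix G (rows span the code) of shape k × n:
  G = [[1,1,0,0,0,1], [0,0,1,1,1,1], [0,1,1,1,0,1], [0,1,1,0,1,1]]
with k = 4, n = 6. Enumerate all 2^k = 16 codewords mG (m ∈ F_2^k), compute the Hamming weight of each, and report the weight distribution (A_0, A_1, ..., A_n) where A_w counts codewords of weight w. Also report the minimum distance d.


Weight distribution: A_0 = 1, A_2 = 4, A_3 = 6, A_4 = 3, A_5 = 2. Minimum distance d = 2.

Enumerate all 2^4 = 16 messages m ∈ F_2^4.
For each, compute codeword c = mG in F_2^6, then tally its weight.
  m = 0000 → c = 000000, weight = 0.
  m = 1000 → c = 110001, weight = 3.
  m = 0100 → c = 001111, weight = 4.
  m = 1100 → c = 111110, weight = 5.
  m = 0010 → c = 011101, weight = 4.
  m = 1010 → c = 101100, weight = 3.
  m = 0110 → c = 010010, weight = 2.
  m = 1110 → c = 100011, weight = 3.
  m = 0001 → c = 011011, weight = 4.
  m = 1001 → c = 101010, weight = 3.
  m = 0101 → c = 010100, weight = 2.
  m = 1101 → c = 100101, weight = 3.
  m = 0011 → c = 000110, weight = 2.
  m = 1011 → c = 110111, weight = 5.
  m = 0111 → c = 001001, weight = 2.
  m = 1111 → c = 111000, weight = 3.
Tally weights:
  weight 0: 1 codewords.
  weight 2: 4 codewords.
  weight 3: 6 codewords.
  weight 4: 3 codewords.
  weight 5: 2 codewords.
Minimum distance d = smallest w > 0 with A_w > 0 = 2.
Sanity: Σ A_w = 16 = 2^4 = 16 ✓.


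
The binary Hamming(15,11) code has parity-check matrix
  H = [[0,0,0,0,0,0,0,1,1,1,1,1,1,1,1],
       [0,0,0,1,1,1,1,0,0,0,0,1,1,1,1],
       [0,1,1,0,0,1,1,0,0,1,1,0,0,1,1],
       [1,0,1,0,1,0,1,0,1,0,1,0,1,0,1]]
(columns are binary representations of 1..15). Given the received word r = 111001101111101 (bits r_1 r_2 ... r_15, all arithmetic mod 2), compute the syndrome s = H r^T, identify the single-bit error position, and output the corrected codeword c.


s = (0, 1, 1, 1)^T, error position = 7, corrected codeword c = 111001001111101

Compute s = H r^T mod 2 one row at a time:
  s_1 = 0 + 1 + 1 + 1 + 1 + 1 + 0 + 1 = 6 ≡ 0 (mod 2).
  s_2 = 0 + 0 + 1 + 1 + 1 + 1 + 0 + 1 = 5 ≡ 1 (mod 2).
  s_3 = 1 + 1 + 1 + 1 + 1 + 1 + 0 + 1 = 7 ≡ 1 (mod 2).
  s_4 = 1 + 1 + 0 + 1 + 1 + 1 + 1 + 1 = 7 ≡ 1 (mod 2).
s = (0, 1, 1, 1)^T — this equals column 7 of H (binary 0111), so error is at position 7.
Correct: flip bit 7 of r = 111001101111101 to get c = 111001001111101.


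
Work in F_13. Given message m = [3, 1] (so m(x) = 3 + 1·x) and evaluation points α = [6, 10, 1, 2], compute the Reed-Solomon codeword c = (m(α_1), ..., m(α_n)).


c = [9, 0, 4, 5]

Message polynomial: m(x) = 3 + 1·x (mod 13).
For each evaluation point α_i, compute m(α_i) mod 13:
  α_1 = 6: Horner steps 1 → 9, so m(6) = 9.
  α_2 = 10: Horner steps 1 → 0, so m(10) = 0.
  α_3 = 1: Horner steps 1 → 4, so m(1) = 4.
  α_4 = 2: Horner steps 1 → 5, so m(2) = 5.
Codeword c = [9, 0, 4, 5] ∈ F_13^4.


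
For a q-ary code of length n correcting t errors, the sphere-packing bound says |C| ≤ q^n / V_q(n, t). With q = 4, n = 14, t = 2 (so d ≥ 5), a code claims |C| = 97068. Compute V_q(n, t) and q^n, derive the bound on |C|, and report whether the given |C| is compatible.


V_q(n, t) = 862, q^n = 268435456, Hamming bound = 311410, |C| = 97068 ≤ bound (satisfied).

Step 1: Compute V_q(n, t) = Σ_{j=0}^2 C(n, j) (q−1)^j.
  j = 0: C(14,0)·(3)^0 = 1·1 = 1.
  j = 1: C(14,1)·(3)^1 = 14·3 = 42.
  j = 2: C(14,2)·(3)^2 = 91·9 = 819.
  V_q(n, t) = 1 + 42 + 819 = 862.
Step 2: q^n = 4^14 = 268435456.
Step 3: Hamming bound ⌊q^n / V_q(n,t)⌋ = ⌊268435456/862⌋ = 311410.
Step 4: Compare |C| = 97068 to 311410: satisfied.
The claimed |C| lies below the Hamming bound.


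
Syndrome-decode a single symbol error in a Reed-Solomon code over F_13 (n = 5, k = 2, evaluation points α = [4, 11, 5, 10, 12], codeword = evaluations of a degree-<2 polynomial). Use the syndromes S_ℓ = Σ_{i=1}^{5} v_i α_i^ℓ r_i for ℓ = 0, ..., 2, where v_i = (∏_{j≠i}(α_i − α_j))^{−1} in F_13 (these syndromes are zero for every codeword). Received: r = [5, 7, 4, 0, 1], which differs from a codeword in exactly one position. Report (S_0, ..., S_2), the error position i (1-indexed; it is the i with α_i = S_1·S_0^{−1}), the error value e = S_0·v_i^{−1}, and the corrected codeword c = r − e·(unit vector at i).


S = (9, 10, 1), error at position 1, error magnitude e = 8, c = [10, 7, 4, 0, 1].

Step 1: column multipliers v_i = (∏_{j≠i}(α_i − α_j))^{−1} mod 13.
  i = 1 (α = 4): (4−11)(4−5)(4−10)(4−12) = (−7)·(−1)·(−6)·(−8) = 336 ≡ 11, so v_1 = 11^{−1} = 6 (mod 13).
  i = 2 (α = 11): (11−4)(11−5)(11−10)(11−12) = 7·6·1·(−1) = −42 ≡ 10, so v_2 = 10^{−1} = 4 (mod 13).
  i = 3 (α = 5): (5−4)(5−11)(5−10)(5−12) = 1·(−6)·(−5)·(−7) = −210 ≡ 11, so v_3 = 11^{−1} = 6 (mod 13).
  i = 4 (α = 10): (10−4)(10−11)(10−5)(10−12) = 6·(−1)·5·(−2) = 60 ≡ 8, so v_4 = 8^{−1} = 5 (mod 13).
  i = 5 (α = 12): (12−4)(12−11)(12−5)(12−10) = 8·1·7·2 = 112 ≡ 8, so v_5 = 8^{−1} = 5 (mod 13).
  v = [6, 4, 6, 5, 5].
Step 2: syndromes of r = [5, 7, 4, 0, 1] (all sums mod 13).
  S_0 = Σ v_i r_i = 6·5 + 4·7 + 6·4 + 5·0 + 5·1 = 87 ≡ 9.
  S_1 = Σ v_i α_i r_i = 6·4·5 + 4·11·7 + 6·5·4 + 5·10·0 + 5·12·1 = 608 ≡ 10.
  α_i^2 mod 13 = [3, 4, 12, 9, 1].
  S_2 = Σ v_i α_i^2 r_i = 6·3·5 + 4·4·7 + 6·12·4 + 5·9·0 + 5·1·1 = 495 ≡ 1.
  S = (9, 10, 1) ≠ 0, so r is not a codeword (an error is present).
Step 3: locate the error. For a single error e at position i, S_ℓ = v_i·e·α_i^ℓ, so α_err = S_1/S_0.
  S_0^{−1} = 9^{−1} = 3 (mod 13), so α_err = 10·3 = 30 ≡ 4 = α_1. Error position i = 1.
  Consistency check: S_2/S_1 = 1·4 = 4 ≡ 4 = α_err ✓ (single-error assumption holds).
Step 4: error magnitude e = S_0/v_1 = S_0·∏_{j≠1}(α_1 − α_j) = 9·11 = 99 ≡ 8 (mod 13).
Step 5: correct position 1: c_1 = r_1 − e = 5 − 8 ≡ 10 (mod 13). Hence c = [10, 7, 4, 0, 1].
  Check: interpolating c through the α_i gives m(x) = 8 + 7·x (degree < 2) with m(α_i) = c_i for every i, so c is indeed a codeword.


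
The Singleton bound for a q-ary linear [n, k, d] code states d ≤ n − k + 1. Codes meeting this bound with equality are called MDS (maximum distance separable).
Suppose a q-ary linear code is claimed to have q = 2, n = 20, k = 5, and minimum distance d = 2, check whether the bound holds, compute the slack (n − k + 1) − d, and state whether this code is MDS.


Singleton RHS = n − k + 1 = 16, slack = 14, bound satisfied, not MDS.

Singleton bound: d ≤ n − k + 1.
Here n = 20, k = 5, so n − k + 1 = 16.
Given d = 2, check d ≤ 16: YES.
Slack = (n − k + 1) − d = 14.
The code is NOT MDS (slack = 14 > 0).
Description: the claimed parameters are [20, 5, 2]_2; such a code would be non-MDS.


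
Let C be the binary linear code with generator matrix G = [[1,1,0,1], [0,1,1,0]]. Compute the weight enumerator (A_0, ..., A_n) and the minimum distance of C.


Weight distribution: A_0 = 1, A_2 = 1, A_3 = 2. Minimum distance d = 2.

Enumerate all 2^2 = 4 messages m ∈ F_2^2.
For each, compute codeword c = mG in F_2^4, then tally its weight.
  m = 00 → c = 0000, weight = 0.
  m = 10 → c = 1101, weight = 3.
  m = 01 → c = 0110, weight = 2.
  m = 11 → c = 1011, weight = 3.
Tally weights:
  weight 0: 1 codewords.
  weight 2: 1 codewords.
  weight 3: 2 codewords.
Minimum distance d = smallest w > 0 with A_w > 0 = 2.
Sanity: Σ A_w = 4 = 2^2 = 4 ✓.


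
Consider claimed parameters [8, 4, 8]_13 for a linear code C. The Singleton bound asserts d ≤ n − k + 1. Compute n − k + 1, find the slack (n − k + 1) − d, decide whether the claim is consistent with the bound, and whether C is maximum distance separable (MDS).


Singleton RHS = n − k + 1 = 5, slack = -3, bound violated (no such code; not MDS).

Singleton bound: d ≤ n − k + 1.
Here n = 8, k = 4, so n − k + 1 = 5.
Given d = 8, check d ≤ 5: NO.
Slack = (n − k + 1) − d = -3.
The slack is negative: d = 8 exceeds n − k + 1 = 5 by 3, so the Singleton bound is violated and no linear [8, 4, 8]_13 code can exist. In particular it is not MDS (MDS requires d = n − k + 1 exactly).
Description: the claimed parameters are [8, 4, 8]_13; such a code would be impossible (violates the Singleton bound).


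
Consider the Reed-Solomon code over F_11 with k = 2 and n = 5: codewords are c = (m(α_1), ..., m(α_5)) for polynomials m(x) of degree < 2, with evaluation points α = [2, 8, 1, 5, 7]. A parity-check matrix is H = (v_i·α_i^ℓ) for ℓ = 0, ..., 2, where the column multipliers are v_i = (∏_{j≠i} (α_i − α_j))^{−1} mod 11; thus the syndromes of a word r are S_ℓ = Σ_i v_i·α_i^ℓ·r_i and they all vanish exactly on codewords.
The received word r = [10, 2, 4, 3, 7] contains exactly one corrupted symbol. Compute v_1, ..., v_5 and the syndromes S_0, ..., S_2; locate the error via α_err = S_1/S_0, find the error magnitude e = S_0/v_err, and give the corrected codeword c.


S = (5, 3, 4), error at position 4, error magnitude e = 8, c = [10, 2, 4, 6, 7].

Step 1: column multipliers v_i = (∏_{j≠i}(α_i − α_j))^{−1} mod 11.
  i = 1 (α = 2): (2−8)(2−1)(2−5)(2−7) = (−6)·1·(−3)·(−5) = −90 ≡ 9, so v_1 = 9^{−1} = 5 (mod 11).
  i = 2 (α = 8): (8−2)(8−1)(8−5)(8−7) = 6·7·3·1 = 126 ≡ 5, so v_2 = 5^{−1} = 9 (mod 11).
  i = 3 (α = 1): (1−2)(1−8)(1−5)(1−7) = (−1)·(−7)·(−4)·(−6) = 168 ≡ 3, so v_3 = 3^{−1} = 4 (mod 11).
  i = 4 (α = 5): (5−2)(5−8)(5−1)(5−7) = 3·(−3)·4·(−2) = 72 ≡ 6, so v_4 = 6^{−1} = 2 (mod 11).
  i = 5 (α = 7): (7−2)(7−8)(7−1)(7−5) = 5·(−1)·6·2 = −60 ≡ 6, so v_5 = 6^{−1} = 2 (mod 11).
  v = [5, 9, 4, 2, 2].
Step 2: syndromes of r = [10, 2, 4, 3, 7] (all sums mod 11).
  S_0 = Σ v_i r_i = 5·10 + 9·2 + 4·4 + 2·3 + 2·7 = 104 ≡ 5.
  S_1 = Σ v_i α_i r_i = 5·2·10 + 9·8·2 + 4·1·4 + 2·5·3 + 2·7·7 = 388 ≡ 3.
  α_i^2 mod 11 = [4, 9, 1, 3, 5].
  S_2 = Σ v_i α_i^2 r_i = 5·4·10 + 9·9·2 + 4·1·4 + 2·3·3 + 2·5·7 = 466 ≡ 4.
  S = (5, 3, 4) ≠ 0, so r is not a codeword (an error is present).
Step 3: locate the error. For a single error e at position i, S_ℓ = v_i·e·α_i^ℓ, so α_err = S_1/S_0.
  S_0^{−1} = 5^{−1} = 9 (mod 11), so α_err = 3·9 = 27 ≡ 5 = α_4. Error position i = 4.
  Consistency check: S_2/S_1 = 4·4 = 16 ≡ 5 = α_err ✓ (single-error assumption holds).
Step 4: error magnitude e = S_0/v_4 = S_0·∏_{j≠4}(α_4 − α_j) = 5·6 = 30 ≡ 8 (mod 11).
Step 5: correct position 4: c_4 = r_4 − e = 3 − 8 ≡ 6 (mod 11). Hence c = [10, 2, 4, 6, 7].
  Check: interpolating c through the α_i gives m(x) = 9 + 6·x (degree < 2) with m(α_i) = c_i for every i, so c is indeed a codeword.


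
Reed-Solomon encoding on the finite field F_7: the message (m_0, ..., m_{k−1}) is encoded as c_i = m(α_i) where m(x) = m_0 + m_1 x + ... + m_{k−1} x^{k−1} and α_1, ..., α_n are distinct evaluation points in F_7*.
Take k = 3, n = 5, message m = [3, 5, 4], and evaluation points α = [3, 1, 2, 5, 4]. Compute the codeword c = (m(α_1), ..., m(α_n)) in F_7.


c = [5, 5, 1, 2, 3]

Message polynomial: m(x) = 3 + 5·x + 4·x^2 (mod 7).
For each evaluation point α_i, compute m(α_i) mod 7:
  α_1 = 3: Horner steps 4 → 3 → 5, so m(3) = 5.
  α_2 = 1: Horner steps 4 → 2 → 5, so m(1) = 5.
  α_3 = 2: Horner steps 4 → 6 → 1, so m(2) = 1.
  α_4 = 5: Horner steps 4 → 4 → 2, so m(5) = 2.
  α_5 = 4: Horner steps 4 → 0 → 3, so m(4) = 3.
Codeword c = [5, 5, 1, 2, 3] ∈ F_7^5.


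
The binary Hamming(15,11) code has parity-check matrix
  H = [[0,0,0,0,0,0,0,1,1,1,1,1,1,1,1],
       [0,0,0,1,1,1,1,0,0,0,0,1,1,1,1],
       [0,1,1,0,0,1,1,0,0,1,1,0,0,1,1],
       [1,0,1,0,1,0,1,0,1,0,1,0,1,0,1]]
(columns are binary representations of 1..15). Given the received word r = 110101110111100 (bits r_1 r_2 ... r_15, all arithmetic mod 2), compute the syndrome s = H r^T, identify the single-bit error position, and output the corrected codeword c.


s = (1, 1, 1, 0)^T, error position = 14, corrected codeword c = 110101110111110

Compute s = H r^T mod 2 one row at a time:
  s_1 = 1 + 0 + 1 + 1 + 1 + 1 + 0 + 0 = 5 ≡ 1 (mod 2).
  s_2 = 1 + 0 + 1 + 1 + 1 + 1 + 0 + 0 = 5 ≡ 1 (mod 2).
  s_3 = 1 + 0 + 1 + 1 + 1 + 1 + 0 + 0 = 5 ≡ 1 (mod 2).
  s_4 = 1 + 0 + 0 + 1 + 0 + 1 + 1 + 0 = 4 ≡ 0 (mod 2).
s = (1, 1, 1, 0)^T — this equals column 14 of H (binary 1110), so error is at position 14.
Correct: flip bit 14 of r = 110101110111100 to get c = 110101110111110.


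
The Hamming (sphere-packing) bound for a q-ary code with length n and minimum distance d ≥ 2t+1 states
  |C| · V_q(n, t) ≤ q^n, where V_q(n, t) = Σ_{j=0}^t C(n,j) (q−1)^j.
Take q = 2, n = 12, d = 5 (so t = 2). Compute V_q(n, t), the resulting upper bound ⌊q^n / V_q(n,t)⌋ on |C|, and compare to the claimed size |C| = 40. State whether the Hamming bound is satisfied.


V_q(n, t) = 79, q^n = 4096, Hamming bound = 51, |C| = 40 ≤ bound (satisfied).

Step 1: Compute V_q(n, t) = Σ_{j=0}^2 C(n, j) (q−1)^j.
  j = 0: C(12,0)·(1)^0 = 1·1 = 1.
  j = 1: C(12,1)·(1)^1 = 12·1 = 12.
  j = 2: C(12,2)·(1)^2 = 66·1 = 66.
  V_q(n, t) = 1 + 12 + 66 = 79.
Step 2: q^n = 2^12 = 4096.
Step 3: Hamming bound ⌊q^n / V_q(n,t)⌋ = ⌊4096/79⌋ = 51.
Step 4: Compare |C| = 40 to 51: satisfied.
The claimed |C| lies below the Hamming bound.


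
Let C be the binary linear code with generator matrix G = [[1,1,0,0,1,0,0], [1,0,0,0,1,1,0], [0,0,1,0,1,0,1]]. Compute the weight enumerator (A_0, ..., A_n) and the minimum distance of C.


Weight distribution: A_0 = 1, A_2 = 1, A_3 = 3, A_4 = 2, A_5 = 1. Minimum distance d = 2.

Enumerate all 2^3 = 8 messages m ∈ F_2^3.
For each, compute codeword c = mG in F_2^7, then tally its weight.
  m = 000 → c = 0000000, weight = 0.
  m = 100 → c = 1100100, weight = 3.
  m = 010 → c = 1000110, weight = 3.
  m = 110 → c = 0100010, weight = 2.
  m = 001 → c = 0010101, weight = 3.
  m = 101 → c = 1110001, weight = 4.
  m = 011 → c = 1010011, weight = 4.
  m = 111 → c = 0110111, weight = 5.
Tally weights:
  weight 0: 1 codewords.
  weight 2: 1 codewords.
  weight 3: 3 codewords.
  weight 4: 2 codewords.
  weight 5: 1 codewords.
Minimum distance d = smallest w > 0 with A_w > 0 = 2.
Sanity: Σ A_w = 8 = 2^3 = 8 ✓.


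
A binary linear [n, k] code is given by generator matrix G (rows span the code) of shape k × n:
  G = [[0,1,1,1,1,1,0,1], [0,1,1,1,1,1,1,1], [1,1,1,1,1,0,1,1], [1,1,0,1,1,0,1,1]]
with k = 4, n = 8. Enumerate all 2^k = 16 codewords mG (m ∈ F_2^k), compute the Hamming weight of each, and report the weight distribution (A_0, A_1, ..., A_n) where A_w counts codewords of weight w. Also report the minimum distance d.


Weight distribution: A_0 = 1, A_1 = 2, A_2 = 2, A_3 = 2, A_4 = 1, A_5 = 2, A_6 = 4, A_7 = 2. Minimum distance d = 1.

Enumerate all 2^4 = 16 messages m ∈ F_2^4.
For each, compute codeword c = mG in F_2^8, then tally its weight.
  m = 0000 → c = 00000000, weight = 0.
  m = 1000 → c = 01111101, weight = 6.
  m = 0100 → c = 01111111, weight = 7.
  m = 1100 → c = 00000010, weight = 1.
  m = 0010 → c = 11111011, weight = 7.
  m = 1010 → c = 10000110, weight = 3.
  m = 0110 → c = 10000100, weight = 2.
  m = 1110 → c = 11111001, weight = 6.
  m = 0001 → c = 11011011, weight = 6.
  m = 1001 → c = 10100110, weight = 4.
  m = 0101 → c = 10100100, weight = 3.
  m = 1101 → c = 11011001, weight = 5.
  m = 0011 → c = 00100000, weight = 1.
  m = 1011 → c = 01011101, weight = 5.
  m = 0111 → c = 01011111, weight = 6.
  m = 1111 → c = 00100010, weight = 2.
Tally weights:
  weight 0: 1 codewords.
  weight 1: 2 codewords.
  weight 2: 2 codewords.
  weight 3: 2 codewords.
  weight 4: 1 codewords.
  weight 5: 2 codewords.
  weight 6: 4 codewords.
  weight 7: 2 codewords.
Minimum distance d = smallest w > 0 with A_w > 0 = 1.
Sanity: Σ A_w = 16 = 2^4 = 16 ✓.


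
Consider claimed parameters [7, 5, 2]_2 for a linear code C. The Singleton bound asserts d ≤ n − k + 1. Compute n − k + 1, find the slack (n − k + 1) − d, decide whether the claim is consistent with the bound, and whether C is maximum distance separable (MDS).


Singleton RHS = n − k + 1 = 3, slack = 1, bound satisfied, not MDS.

Singleton bound: d ≤ n − k + 1.
Here n = 7, k = 5, so n − k + 1 = 3.
Given d = 2, check d ≤ 3: YES.
Slack = (n − k + 1) − d = 1.
The code is NOT MDS (slack = 1 > 0).
Description: the claimed parameters are [7, 5, 2]_2; such a code would be non-MDS.


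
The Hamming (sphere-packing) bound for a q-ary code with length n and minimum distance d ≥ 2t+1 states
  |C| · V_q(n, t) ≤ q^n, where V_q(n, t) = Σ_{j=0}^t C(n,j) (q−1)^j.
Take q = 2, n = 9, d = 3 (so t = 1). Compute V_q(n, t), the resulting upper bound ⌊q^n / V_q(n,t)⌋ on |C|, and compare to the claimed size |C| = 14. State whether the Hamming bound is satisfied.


V_q(n, t) = 10, q^n = 512, Hamming bound = 51, |C| = 14 ≤ bound (satisfied).

Step 1: Compute V_q(n, t) = Σ_{j=0}^1 C(n, j) (q−1)^j.
  j = 0: C(9,0)·(1)^0 = 1·1 = 1.
  j = 1: C(9,1)·(1)^1 = 9·1 = 9.
  V_q(n, t) = 1 + 9 = 10.
Step 2: q^n = 2^9 = 512.
Step 3: Hamming bound ⌊q^n / V_q(n,t)⌋ = ⌊512/10⌋ = 51.
Step 4: Compare |C| = 14 to 51: satisfied.
The claimed |C| lies below the Hamming bound.


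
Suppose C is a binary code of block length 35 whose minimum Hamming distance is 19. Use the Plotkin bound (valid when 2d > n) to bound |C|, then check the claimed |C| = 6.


Plotkin bound M ≤ 12; given |C| = 6 ≤ bound (satisfied).

Check applicability: 2d = 38, n = 35.
2d − n = 3 > 0, so Plotkin applies.
Compute d/(2d−n) = 19/3 ≈ 6.3333.
⌊d/(2d−n)⌋ = 6.
Plotkin bound: M ≤ 2·6 = 12.
Given |C| = 6, check: satisfied.
This |C| is below the Plotkin bound.


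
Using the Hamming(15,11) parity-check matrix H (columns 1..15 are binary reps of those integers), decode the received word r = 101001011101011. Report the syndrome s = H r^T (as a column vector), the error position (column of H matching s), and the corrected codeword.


s = (0, 0, 1, 0)^T, error position = 2, corrected codeword c = 111001011101011

Compute s = H r^T mod 2 one row at a time:
  s_1 = 1 + 1 + 1 + 0 + 1 + 0 + 1 + 1 = 6 ≡ 0 (mod 2).
  s_2 = 0 + 0 + 1 + 0 + 1 + 0 + 1 + 1 = 4 ≡ 0 (mod 2).
  s_3 = 0 + 1 + 1 + 0 + 1 + 0 + 1 + 1 = 5 ≡ 1 (mod 2).
  s_4 = 1 + 1 + 0 + 0 + 1 + 0 + 0 + 1 = 4 ≡ 0 (mod 2).
s = (0, 0, 1, 0)^T — this equals column 2 of H (binary 0010), so error is at position 2.
Correct: flip bit 2 of r = 101001011101011 to get c = 111001011101011.


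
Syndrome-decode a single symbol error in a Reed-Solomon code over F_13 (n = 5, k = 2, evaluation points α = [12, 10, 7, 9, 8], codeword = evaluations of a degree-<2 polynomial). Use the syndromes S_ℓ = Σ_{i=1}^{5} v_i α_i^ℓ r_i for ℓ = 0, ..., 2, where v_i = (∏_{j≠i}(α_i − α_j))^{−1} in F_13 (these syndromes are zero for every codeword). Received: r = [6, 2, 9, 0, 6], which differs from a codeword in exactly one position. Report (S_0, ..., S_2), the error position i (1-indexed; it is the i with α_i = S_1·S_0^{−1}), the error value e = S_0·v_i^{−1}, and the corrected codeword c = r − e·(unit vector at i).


S = (12, 5, 1), error at position 5, error magnitude e = 8, c = [6, 2, 9, 0, 11].

Step 1: column multipliers v_i = (∏_{j≠i}(α_i − α_j))^{−1} mod 13.
  i = 1 (α = 12): (12−10)(12−7)(12−9)(12−8) = 2·5·3·4 = 120 ≡ 3, so v_1 = 3^{−1} = 9 (mod 13).
  i = 2 (α = 10): (10−12)(10−7)(10−9)(10−8) = (−2)·3·1·2 = −12 ≡ 1, so v_2 = 1^{−1} = 1 (mod 13).
  i = 3 (α = 7): (7−12)(7−10)(7−9)(7−8) = (−5)·(−3)·(−2)·(−1) = 30 ≡ 4, so v_3 = 4^{−1} = 10 (mod 13).
  i = 4 (α = 9): (9−12)(9−10)(9−7)(9−8) = (−3)·(−1)·2·1 = 6 ≡ 6, so v_4 = 6^{−1} = 11 (mod 13).
  i = 5 (α = 8): (8−12)(8−10)(8−7)(8−9) = (−4)·(−2)·1·(−1) = −8 ≡ 5, so v_5 = 5^{−1} = 8 (mod 13).
  v = [9, 1, 10, 11, 8].
Step 2: syndromes of r = [6, 2, 9, 0, 6] (all sums mod 13).
  S_0 = Σ v_i r_i = 9·6 + 1·2 + 10·9 + 11·0 + 8·6 = 194 ≡ 12.
  S_1 = Σ v_i α_i r_i = 9·12·6 + 1·10·2 + 10·7·9 + 11·9·0 + 8·8·6 = 1682 ≡ 5.
  α_i^2 mod 13 = [1, 9, 10, 3, 12].
  S_2 = Σ v_i α_i^2 r_i = 9·1·6 + 1·9·2 + 10·10·9 + 11·3·0 + 8·12·6 = 1548 ≡ 1.
  S = (12, 5, 1) ≠ 0, so r is not a codeword (an error is present).
Step 3: locate the error. For a single error e at position i, S_ℓ = v_i·e·α_i^ℓ, so α_err = S_1/S_0.
  S_0^{−1} = 12^{−1} = 12 (mod 13), so α_err = 5·12 = 60 ≡ 8 = α_5. Error position i = 5.
  Consistency check: S_2/S_1 = 1·8 = 8 ≡ 8 = α_err ✓ (single-error assumption holds).
Step 4: error magnitude e = S_0/v_5 = S_0·∏_{j≠5}(α_5 − α_j) = 12·5 = 60 ≡ 8 (mod 13).
Step 5: correct position 5: c_5 = r_5 − e = 6 − 8 ≡ 11 (mod 13). Hence c = [6, 2, 9, 0, 11].
  Check: interpolating c through the α_i gives m(x) = 8 + 2·x (degree < 2) with m(α_i) = c_i for every i, so c is indeed a codeword.
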